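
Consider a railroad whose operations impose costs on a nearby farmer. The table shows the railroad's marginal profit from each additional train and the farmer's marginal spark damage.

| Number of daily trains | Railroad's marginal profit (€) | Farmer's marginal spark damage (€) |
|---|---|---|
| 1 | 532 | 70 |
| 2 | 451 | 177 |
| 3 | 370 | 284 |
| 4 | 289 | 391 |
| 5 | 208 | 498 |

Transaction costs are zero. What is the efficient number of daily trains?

3

Bargaining reaches the level where marginal profit last exceeds marginal spark damage.
That holds through level 3 (370 ≥ 284) but not at 4 (289 < 391).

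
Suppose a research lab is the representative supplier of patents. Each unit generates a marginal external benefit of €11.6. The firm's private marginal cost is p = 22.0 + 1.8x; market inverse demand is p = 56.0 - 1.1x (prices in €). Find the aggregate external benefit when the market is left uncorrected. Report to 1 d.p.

€136.0

Market equilibrium (private): 22.0 + 1.8x = 56.0 - 1.1x → x_m = 11.7241.
Total external benefit = MEB × x_m = 11.6 × 11.7241 = 135.9996.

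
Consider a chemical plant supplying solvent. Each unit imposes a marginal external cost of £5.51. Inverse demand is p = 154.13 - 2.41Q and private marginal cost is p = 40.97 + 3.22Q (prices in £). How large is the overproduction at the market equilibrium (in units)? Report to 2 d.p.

Market equilibrium (private): 40.97 + 3.22Q = 154.13 - 2.41Q → Q_m = 20.0995.
Social marginal cost = private MC + MEC = 46.48 + 3.22Q.
Set SMC = demand: 46.48 + 3.22Q = 154.13 - 2.41Q → Q* = 19.1208.
Gap = |20.0995 − 19.1208| = 0.9787.

0.98 units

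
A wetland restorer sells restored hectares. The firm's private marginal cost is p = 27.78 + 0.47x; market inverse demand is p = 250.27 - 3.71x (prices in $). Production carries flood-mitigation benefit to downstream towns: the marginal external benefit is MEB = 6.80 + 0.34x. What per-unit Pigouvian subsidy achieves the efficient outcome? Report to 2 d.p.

subsidy = $27.10 per unit

Social marginal cost = private MC − MEB = 20.98 + 0.13x.
Set SMC = demand: 20.98 + 0.13x = 250.27 - 3.71x → x* = 59.7109.
The Pigouvian subsidy equals MEB at x*: 6.80 + 0.34×59.7109 = 27.1017.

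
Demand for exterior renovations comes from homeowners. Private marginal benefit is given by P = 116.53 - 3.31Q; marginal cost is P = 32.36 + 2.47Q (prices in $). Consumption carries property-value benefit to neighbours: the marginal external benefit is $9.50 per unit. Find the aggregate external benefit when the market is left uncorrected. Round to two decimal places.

Market equilibrium (private): 32.36 + 2.47Q = 116.53 - 3.31Q → Q_m = 14.5623.
Total external benefit = MEB × Q_m = 9.50 × 14.5623 = 138.3419.

$138.34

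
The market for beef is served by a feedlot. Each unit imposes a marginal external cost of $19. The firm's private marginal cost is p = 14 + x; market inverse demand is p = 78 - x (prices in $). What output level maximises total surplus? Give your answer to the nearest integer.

Social marginal cost = private MC + MEC = 33 + x.
Set SMC = demand: 33 + x = 78 - x → x* = 22.5000.

x* = 23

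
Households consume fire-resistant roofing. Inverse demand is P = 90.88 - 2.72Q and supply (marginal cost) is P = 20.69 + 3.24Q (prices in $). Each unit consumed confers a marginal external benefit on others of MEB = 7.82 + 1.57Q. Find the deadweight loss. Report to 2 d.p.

DWL = $78.84

Market equilibrium (private): 20.69 + 3.24Q = 90.88 - 2.72Q → Q_m = 11.7768.
Social marginal benefit = demand + MEB = 98.70 - 1.15Q.
Set SMB = MC: 98.70 - 1.15Q = 20.69 + 3.24Q → Q* = 17.7699.
The welfare-loss triangle has base |Q_m − Q*| and height MEB(Q_m) (the vertical gap between SMB and MC is zero at Q* and MEB at Q_m).
DWL = ½ × 5.9931 × 26.3096 = 78.8380.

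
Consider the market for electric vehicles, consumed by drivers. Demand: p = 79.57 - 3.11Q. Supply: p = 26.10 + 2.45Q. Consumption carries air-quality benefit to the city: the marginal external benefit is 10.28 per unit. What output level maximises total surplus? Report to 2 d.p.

Q* = 11.47

Social marginal benefit = demand + MEB = 89.85 - 3.11Q.
Set SMB = MC: 89.85 - 3.11Q = 26.10 + 2.45Q → Q* = 11.4658.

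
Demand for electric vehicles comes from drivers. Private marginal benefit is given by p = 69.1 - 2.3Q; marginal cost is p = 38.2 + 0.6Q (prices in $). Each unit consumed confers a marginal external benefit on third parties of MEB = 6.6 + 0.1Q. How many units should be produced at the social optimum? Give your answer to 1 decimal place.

Q* = 13.4

Social marginal benefit = demand + MEB = 75.7 - 2.2Q.
Set SMB = MC: 75.7 - 2.2Q = 38.2 + 0.6Q → Q* = 13.3929.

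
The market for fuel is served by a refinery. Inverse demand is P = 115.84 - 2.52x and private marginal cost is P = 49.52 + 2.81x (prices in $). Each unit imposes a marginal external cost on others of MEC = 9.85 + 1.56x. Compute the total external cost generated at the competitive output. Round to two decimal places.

Market equilibrium (private): 49.52 + 2.81x = 115.84 - 2.52x → x_m = 12.4428.
Total external cost = ∫₀^{x_m} (9.85 + 1.56x) dx = 9.85×12.4428 + ½×1.56×12.4428² = 243.3237.

$243.32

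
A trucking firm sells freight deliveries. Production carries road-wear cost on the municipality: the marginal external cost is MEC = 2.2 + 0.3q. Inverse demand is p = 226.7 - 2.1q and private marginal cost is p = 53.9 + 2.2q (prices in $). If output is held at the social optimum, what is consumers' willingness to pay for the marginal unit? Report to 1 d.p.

P = $148.8

Social marginal cost = private MC + MEC = 56.1 + 2.5q.
Set SMC = demand: 56.1 + 2.5q = 226.7 - 2.1q → q* = 37.0870.
Consumer price on the demand curve at q*: 226.7 − 2.1×37.0870 = 148.8173.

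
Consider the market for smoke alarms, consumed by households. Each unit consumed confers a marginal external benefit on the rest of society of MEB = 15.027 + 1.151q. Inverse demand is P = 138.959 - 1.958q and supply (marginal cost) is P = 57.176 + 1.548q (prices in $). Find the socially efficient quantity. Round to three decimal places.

q* = 41.108

Social marginal benefit = demand + MEB = 153.986 - 0.807q.
Set SMB = MC: 153.986 - 0.807q = 57.176 + 1.548q → q* = 41.1083.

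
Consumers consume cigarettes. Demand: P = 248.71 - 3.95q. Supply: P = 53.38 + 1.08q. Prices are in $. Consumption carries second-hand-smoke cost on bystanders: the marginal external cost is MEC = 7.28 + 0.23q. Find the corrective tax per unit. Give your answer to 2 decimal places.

tax = $15.50 per unit

Social marginal benefit = demand − MEC = 241.43 - 4.18q.
Set SMB = MC: 241.43 - 4.18q = 53.38 + 1.08q → q* = 35.7510.
The Pigouvian tax equals MEC at q*: 7.28 + 0.23×35.7510 = 15.5027.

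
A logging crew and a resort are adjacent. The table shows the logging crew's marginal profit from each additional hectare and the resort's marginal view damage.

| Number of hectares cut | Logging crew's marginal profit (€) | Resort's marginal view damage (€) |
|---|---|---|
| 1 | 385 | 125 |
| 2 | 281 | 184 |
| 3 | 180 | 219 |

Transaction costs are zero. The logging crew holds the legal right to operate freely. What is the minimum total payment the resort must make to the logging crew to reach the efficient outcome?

€180

Left alone the logging crew would choose level 3 (marginal profit stays positive).
Efficient level: k* = 2 (marginal profit ≥ marginal view damage through 2).
The resort must at least cover the logging crew's forgone profit from cutting 3→2: 180 = 180.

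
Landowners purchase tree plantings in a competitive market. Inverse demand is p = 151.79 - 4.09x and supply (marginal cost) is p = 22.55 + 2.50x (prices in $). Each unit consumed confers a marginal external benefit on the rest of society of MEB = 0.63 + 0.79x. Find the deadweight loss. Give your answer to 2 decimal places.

Market equilibrium (private): 22.55 + 2.50x = 151.79 - 4.09x → x_m = 19.6115.
Social marginal benefit = demand + MEB = 152.42 - 3.30x.
Set SMB = MC: 152.42 - 3.30x = 22.55 + 2.50x → x* = 22.3914.
Height of the DWL triangle at x_m is SMB(x_m) − MC(x_m) = MEB(x_m) = 16.1231.
DWL = ½ × 2.7799 × 16.1231 = 22.4103.

DWL = $22.41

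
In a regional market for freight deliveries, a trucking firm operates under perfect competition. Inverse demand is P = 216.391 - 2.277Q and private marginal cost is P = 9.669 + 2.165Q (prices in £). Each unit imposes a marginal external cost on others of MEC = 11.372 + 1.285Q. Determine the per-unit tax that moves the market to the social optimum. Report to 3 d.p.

Social marginal cost = private MC + MEC = 21.041 + 3.450Q.
Set SMC = demand: 21.041 + 3.450Q = 216.391 - 2.277Q → Q* = 34.1104.
The Pigouvian tax equals MEC at Q*: 11.372 + 1.285×34.1104 = 55.2039.

tax = £55.204 per unit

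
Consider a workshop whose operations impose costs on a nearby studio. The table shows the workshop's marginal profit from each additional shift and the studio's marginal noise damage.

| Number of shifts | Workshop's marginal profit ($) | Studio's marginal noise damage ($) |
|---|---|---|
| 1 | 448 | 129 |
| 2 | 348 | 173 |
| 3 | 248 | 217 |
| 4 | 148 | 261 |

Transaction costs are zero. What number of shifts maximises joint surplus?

3

Bargaining reaches the level where marginal profit last exceeds marginal noise damage.
That holds through level 3 (248 ≥ 217) but not at 4 (148 < 261).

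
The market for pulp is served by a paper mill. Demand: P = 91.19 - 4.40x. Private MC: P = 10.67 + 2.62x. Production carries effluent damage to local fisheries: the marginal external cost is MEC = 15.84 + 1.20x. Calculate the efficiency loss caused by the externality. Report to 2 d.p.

DWL = 53.31

Market equilibrium (private): 10.67 + 2.62x = 91.19 - 4.40x → x_m = 11.4701.
Social marginal cost = private MC + MEC = 26.51 + 3.82x.
Set SMC = demand: 26.51 + 3.82x = 91.19 - 4.40x → x* = 7.8686.
Between x* and x_m the wedge SMC − demand runs linearly from 0 to MEC(x_m), so the loss is a triangle.
DWL = ½ × 3.6015 × 29.6041 = 53.3096.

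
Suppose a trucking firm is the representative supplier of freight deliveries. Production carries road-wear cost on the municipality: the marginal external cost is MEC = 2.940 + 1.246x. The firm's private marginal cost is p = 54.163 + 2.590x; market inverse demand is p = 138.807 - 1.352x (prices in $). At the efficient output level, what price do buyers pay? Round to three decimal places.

P = $117.515

Social marginal cost = private MC + MEC = 57.103 + 3.836x.
Set SMC = demand: 57.103 + 3.836x = 138.807 - 1.352x → x* = 15.7487.
Consumer price on the demand curve at x*: 138.807 − 1.352×15.7487 = 117.5148.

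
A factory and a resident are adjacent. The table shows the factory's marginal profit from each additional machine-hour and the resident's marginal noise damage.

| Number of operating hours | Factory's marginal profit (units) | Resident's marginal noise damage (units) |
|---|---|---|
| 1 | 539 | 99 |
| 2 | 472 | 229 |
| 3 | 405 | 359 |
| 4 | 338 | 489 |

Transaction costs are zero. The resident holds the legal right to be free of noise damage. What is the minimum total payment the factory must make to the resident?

Efficient level: marginal profit ≥ marginal noise damage through level 3, so k* = 3.
With the resident holding the right, the factory must at least compensate total damage at k*: 99 + 229 + 359 = 687.

687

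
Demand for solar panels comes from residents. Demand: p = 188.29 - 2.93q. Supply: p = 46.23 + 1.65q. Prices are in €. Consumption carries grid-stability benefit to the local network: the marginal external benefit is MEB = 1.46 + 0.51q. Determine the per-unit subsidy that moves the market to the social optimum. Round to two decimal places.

Social marginal benefit = demand + MEB = 189.75 - 2.42q.
Set SMB = MC: 189.75 - 2.42q = 46.23 + 1.65q → q* = 35.2629.
The Pigouvian subsidy equals MEB at q*: 1.46 + 0.51×35.2629 = 19.4441.

subsidy = €19.44 per unit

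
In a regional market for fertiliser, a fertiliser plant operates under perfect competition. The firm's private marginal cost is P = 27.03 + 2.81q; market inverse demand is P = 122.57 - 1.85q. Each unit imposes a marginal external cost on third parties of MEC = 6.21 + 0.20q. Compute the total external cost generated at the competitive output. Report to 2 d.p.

169.35

Market equilibrium (private): 27.03 + 2.81q = 122.57 - 1.85q → q_m = 20.5021.
Total external cost = ∫₀^{q_m} (6.21 + 0.20q) dq = 6.21×20.5021 + ½×0.20×20.5021² = 169.3517.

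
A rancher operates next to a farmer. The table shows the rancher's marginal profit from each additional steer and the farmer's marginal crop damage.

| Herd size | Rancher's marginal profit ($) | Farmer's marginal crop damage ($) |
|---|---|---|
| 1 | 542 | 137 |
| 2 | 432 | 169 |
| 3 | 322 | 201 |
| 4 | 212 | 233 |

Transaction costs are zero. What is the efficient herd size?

3

Bargaining reaches the level where marginal profit last exceeds marginal crop damage.
That holds through level 3 (322 ≥ 201) but not at 4 (212 < 233).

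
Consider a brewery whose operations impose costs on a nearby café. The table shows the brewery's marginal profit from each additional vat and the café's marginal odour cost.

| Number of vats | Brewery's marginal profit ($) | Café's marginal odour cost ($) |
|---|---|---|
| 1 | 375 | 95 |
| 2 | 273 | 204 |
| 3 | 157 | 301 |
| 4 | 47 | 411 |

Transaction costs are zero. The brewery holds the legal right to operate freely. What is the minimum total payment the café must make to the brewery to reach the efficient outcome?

Left alone the brewery would choose level 4 (marginal profit stays positive).
Efficient level: k* = 2 (marginal profit ≥ marginal odour cost through 2).
The café must at least cover the brewery's forgone profit from cutting 4→2: 157 + 47 = 204.

$204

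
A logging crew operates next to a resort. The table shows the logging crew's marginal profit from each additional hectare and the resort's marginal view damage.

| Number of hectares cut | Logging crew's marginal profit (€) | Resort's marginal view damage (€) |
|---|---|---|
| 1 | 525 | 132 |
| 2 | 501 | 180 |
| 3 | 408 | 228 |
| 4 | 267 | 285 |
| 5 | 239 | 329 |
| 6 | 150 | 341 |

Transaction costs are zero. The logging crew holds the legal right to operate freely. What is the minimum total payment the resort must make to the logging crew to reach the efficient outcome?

€656

Left alone the logging crew would choose level 6 (marginal profit stays positive).
Efficient level: k* = 3 (marginal profit ≥ marginal view damage through 3).
The resort must at least cover the logging crew's forgone profit from cutting 6→3: 267 + 239 + 150 = 656.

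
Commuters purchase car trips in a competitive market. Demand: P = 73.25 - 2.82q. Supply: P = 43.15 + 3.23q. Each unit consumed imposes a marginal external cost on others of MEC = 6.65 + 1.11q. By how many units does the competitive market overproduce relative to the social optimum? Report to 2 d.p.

Market equilibrium (private): 43.15 + 3.23q = 73.25 - 2.82q → q_m = 4.9752.
Social marginal benefit = demand − MEC = 66.60 - 3.93q.
Set SMB = MC: 66.60 - 3.93q = 43.15 + 3.23q → q* = 3.2751.
Gap = |4.9752 − 3.2751| = 1.7001.

1.70 units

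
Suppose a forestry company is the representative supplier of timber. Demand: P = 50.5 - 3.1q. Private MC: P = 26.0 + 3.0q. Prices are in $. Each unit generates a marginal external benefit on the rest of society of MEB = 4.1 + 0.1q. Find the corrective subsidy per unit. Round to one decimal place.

subsidy = $4.6 per unit

Social marginal cost = private MC − MEB = 21.9 + 2.9q.
Set SMC = demand: 21.9 + 2.9q = 50.5 - 3.1q → q* = 4.7667.
The Pigouvian subsidy equals MEB at q*: 4.1 + 0.1×4.7667 = 4.5767.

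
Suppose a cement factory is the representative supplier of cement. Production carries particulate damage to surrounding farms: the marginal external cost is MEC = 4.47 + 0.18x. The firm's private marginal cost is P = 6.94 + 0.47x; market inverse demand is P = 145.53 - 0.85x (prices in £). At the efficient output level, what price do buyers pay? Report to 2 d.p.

Social marginal cost = private MC + MEC = 11.41 + 0.65x.
Set SMC = demand: 11.41 + 0.65x = 145.53 - 0.85x → x* = 89.4133.
Consumer price on the demand curve at x*: 145.53 − 0.85×89.4133 = 69.5287.

P = £69.53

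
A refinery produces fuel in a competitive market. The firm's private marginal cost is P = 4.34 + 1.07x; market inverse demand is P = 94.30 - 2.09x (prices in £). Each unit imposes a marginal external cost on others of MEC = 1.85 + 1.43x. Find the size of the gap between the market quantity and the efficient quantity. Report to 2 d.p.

Market equilibrium (private): 4.34 + 1.07x = 94.30 - 2.09x → x_m = 28.4684.
Social marginal cost = private MC + MEC = 6.19 + 2.50x.
Set SMC = demand: 6.19 + 2.50x = 94.30 - 2.09x → x* = 19.1961.
Gap = |28.4684 − 19.1961| = 9.2723.

9.27 units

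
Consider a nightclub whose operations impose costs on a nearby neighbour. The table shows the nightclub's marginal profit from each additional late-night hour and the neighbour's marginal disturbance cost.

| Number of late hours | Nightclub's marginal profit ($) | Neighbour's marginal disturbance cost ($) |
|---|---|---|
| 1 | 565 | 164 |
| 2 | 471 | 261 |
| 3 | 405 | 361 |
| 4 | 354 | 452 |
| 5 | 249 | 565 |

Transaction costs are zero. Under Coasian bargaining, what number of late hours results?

3

Bargaining reaches the level where marginal profit last exceeds marginal disturbance cost.
That holds through level 3 (405 ≥ 361) but not at 4 (354 < 452).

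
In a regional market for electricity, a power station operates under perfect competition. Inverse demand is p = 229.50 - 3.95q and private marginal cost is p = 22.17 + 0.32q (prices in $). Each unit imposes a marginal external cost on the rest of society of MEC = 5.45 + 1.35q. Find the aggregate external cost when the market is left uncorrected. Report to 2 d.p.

Market equilibrium (private): 22.17 + 0.32q = 229.50 - 3.95q → q_m = 48.5550.
Total external cost = ∫₀^{q_m} (5.45 + 1.35q) dq = 5.45×48.5550 + ½×1.35×48.5550² = 1855.9967.

$1856.00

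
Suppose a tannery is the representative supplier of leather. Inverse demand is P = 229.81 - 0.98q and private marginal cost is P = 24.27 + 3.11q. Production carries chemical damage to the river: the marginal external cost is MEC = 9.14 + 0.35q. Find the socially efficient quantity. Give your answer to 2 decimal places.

q* = 44.23

Social marginal cost = private MC + MEC = 33.41 + 3.46q.
Set SMC = demand: 33.41 + 3.46q = 229.81 - 0.98q → q* = 44.2342.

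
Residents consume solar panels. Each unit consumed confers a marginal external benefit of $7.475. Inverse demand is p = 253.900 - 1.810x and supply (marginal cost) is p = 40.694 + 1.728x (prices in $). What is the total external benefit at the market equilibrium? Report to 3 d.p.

$450.456

Market equilibrium (private): 40.694 + 1.728x = 253.900 - 1.810x → x_m = 60.2617.
Total external benefit = MEB × x_m = 7.475 × 60.2617 = 450.4562.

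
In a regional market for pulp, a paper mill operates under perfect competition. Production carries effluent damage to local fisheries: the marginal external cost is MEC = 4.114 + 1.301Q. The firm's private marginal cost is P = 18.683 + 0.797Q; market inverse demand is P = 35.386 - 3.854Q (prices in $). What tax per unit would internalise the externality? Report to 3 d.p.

tax = $6.866 per unit

Social marginal cost = private MC + MEC = 22.797 + 2.098Q.
Set SMC = demand: 22.797 + 2.098Q = 35.386 - 3.854Q → Q* = 2.1151.
The Pigouvian tax equals MEC at Q*: 4.114 + 1.301×2.1151 = 6.8657.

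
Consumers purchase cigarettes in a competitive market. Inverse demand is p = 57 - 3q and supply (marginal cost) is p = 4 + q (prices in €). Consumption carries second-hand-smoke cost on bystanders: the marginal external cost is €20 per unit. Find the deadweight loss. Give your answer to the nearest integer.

Market equilibrium (private): 4 + q = 57 - 3q → q_m = 13.2500.
Social marginal benefit = demand − MEC = 37 - 3q.
Set SMB = MC: 37 - 3q = 4 + q → q* = 8.2500.
The welfare-loss triangle has base |q_m − q*| and height MEC(q_m) (the vertical gap between SMB and MC is zero at q* and MEC at q_m).
DWL = ½ × 5.0000 × 20.0000 = 50.0000.

DWL = €50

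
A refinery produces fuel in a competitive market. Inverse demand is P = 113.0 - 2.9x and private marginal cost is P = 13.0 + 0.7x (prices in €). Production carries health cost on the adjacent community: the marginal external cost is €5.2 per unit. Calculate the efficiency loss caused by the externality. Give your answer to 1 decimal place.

Market equilibrium (private): 13.0 + 0.7x = 113.0 - 2.9x → x_m = 27.7778.
Social marginal cost = private MC + MEC = 18.2 + 0.7x.
Set SMC = demand: 18.2 + 0.7x = 113.0 - 2.9x → x* = 26.3333.
The loss is the area between SMC and demand from x* to x_m; with linear curves that's a triangle of height MEC(x_m).
DWL = ½ × 1.4445 × 5.2000 = 3.7557.

DWL = €3.8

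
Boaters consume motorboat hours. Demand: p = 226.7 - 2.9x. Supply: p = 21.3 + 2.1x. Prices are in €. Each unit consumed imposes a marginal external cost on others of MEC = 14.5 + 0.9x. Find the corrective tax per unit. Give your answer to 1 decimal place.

Social marginal benefit = demand − MEC = 212.2 - 3.8x.
Set SMB = MC: 212.2 - 3.8x = 21.3 + 2.1x → x* = 32.3559.
The Pigouvian tax equals MEC at x*: 14.5 + 0.9×32.3559 = 43.6203.

tax = €43.6 per unit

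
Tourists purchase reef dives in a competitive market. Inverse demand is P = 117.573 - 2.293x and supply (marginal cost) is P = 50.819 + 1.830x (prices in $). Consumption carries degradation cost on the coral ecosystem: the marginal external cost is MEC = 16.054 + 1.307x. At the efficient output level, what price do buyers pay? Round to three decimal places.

Social marginal benefit = demand − MEC = 101.519 - 3.600x.
Set SMB = MC: 101.519 - 3.600x = 50.819 + 1.830x → x* = 9.3370.
Consumer price on the demand curve at x*: 117.573 − 2.293×9.3370 = 96.1633.

P = $96.163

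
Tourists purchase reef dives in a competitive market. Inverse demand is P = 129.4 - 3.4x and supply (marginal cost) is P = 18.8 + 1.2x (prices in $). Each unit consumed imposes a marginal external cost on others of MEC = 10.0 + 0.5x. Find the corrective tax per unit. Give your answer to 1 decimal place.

Social marginal benefit = demand − MEC = 119.4 - 3.9x.
Set SMB = MC: 119.4 - 3.9x = 18.8 + 1.2x → x* = 19.7255.
The Pigouvian tax equals MEC at x*: 10.0 + 0.5×19.7255 = 19.8628.

tax = $19.9 per unit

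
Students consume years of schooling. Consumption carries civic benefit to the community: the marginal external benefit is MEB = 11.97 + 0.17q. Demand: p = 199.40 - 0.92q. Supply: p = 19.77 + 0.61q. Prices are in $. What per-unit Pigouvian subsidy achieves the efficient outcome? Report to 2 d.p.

subsidy = $35.92 per unit

Social marginal benefit = demand + MEB = 211.37 - 0.75q.
Set SMB = MC: 211.37 - 0.75q = 19.77 + 0.61q → q* = 140.8824.
The Pigouvian subsidy equals MEB at q*: 11.97 + 0.17×140.8824 = 35.9200.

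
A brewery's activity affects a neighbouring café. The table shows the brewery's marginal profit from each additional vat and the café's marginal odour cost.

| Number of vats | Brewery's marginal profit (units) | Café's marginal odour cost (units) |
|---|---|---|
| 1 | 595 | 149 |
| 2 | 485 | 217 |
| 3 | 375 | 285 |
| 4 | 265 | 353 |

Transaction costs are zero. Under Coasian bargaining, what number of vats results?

Bargaining reaches the level where marginal profit last exceeds marginal odour cost.
That holds through level 3 (375 ≥ 285) but not at 4 (265 < 353).

3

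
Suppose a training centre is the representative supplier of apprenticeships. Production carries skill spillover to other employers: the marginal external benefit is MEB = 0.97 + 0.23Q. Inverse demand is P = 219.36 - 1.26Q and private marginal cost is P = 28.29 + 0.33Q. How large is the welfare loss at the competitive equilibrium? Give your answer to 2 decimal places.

DWL = 300.91

Market equilibrium (private): 28.29 + 0.33Q = 219.36 - 1.26Q → Q_m = 120.1698.
Social marginal cost = private MC − MEB = 27.32 + 0.10Q.
Set SMC = demand: 27.32 + 0.10Q = 219.36 - 1.26Q → Q* = 141.2059.
Between Q* and Q_m the wedge demand − SMC runs linearly from 0 to MEB(Q_m), so the loss is a triangle.
DWL = ½ × 21.0361 × 28.6091 = 300.9119.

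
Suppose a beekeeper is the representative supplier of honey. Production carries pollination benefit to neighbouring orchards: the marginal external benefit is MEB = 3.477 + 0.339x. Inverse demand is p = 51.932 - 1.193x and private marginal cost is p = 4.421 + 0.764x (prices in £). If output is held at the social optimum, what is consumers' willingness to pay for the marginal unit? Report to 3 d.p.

P = £14.337

Social marginal cost = private MC − MEB = 0.944 + 0.425x.
Set SMC = demand: 0.944 + 0.425x = 51.932 - 1.193x → x* = 31.5130.
Consumer price on the demand curve at x*: 51.932 − 1.193×31.5130 = 14.3370.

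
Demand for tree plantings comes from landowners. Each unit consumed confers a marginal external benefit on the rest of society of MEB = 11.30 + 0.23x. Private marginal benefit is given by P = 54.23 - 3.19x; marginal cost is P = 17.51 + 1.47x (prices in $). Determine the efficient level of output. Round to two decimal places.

x* = 10.84

Social marginal benefit = demand + MEB = 65.53 - 2.96x.
Set SMB = MC: 65.53 - 2.96x = 17.51 + 1.47x → x* = 10.8397.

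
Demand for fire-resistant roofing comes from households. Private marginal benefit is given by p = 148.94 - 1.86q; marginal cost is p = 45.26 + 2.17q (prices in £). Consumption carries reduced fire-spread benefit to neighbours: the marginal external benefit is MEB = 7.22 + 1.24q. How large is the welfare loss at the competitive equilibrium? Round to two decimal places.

DWL = £274.28

Market equilibrium (private): 45.26 + 2.17q = 148.94 - 1.86q → q_m = 25.7270.
Social marginal benefit = demand + MEB = 156.16 - 0.62q.
Set SMB = MC: 156.16 - 0.62q = 45.26 + 2.17q → q* = 39.7491.
The loss is the area between SMB and MC from q* to q_m; with linear curves that's a triangle of height MEB(q_m).
DWL = ½ × 14.0221 × 39.1215 = 274.2828.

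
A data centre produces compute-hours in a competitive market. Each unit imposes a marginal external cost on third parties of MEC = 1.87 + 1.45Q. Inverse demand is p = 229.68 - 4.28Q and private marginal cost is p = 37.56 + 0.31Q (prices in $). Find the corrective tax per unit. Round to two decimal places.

tax = $47.54 per unit

Social marginal cost = private MC + MEC = 39.43 + 1.76Q.
Set SMC = demand: 39.43 + 1.76Q = 229.68 - 4.28Q → Q* = 31.4983.
The Pigouvian tax equals MEC at Q*: 1.87 + 1.45×31.4983 = 47.5425.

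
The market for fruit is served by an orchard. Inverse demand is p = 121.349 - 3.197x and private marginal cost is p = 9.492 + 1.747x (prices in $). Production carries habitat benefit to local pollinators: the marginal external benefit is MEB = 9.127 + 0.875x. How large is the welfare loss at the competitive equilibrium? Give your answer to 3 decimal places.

DWL = $102.799

Market equilibrium (private): 9.492 + 1.747x = 121.349 - 3.197x → x_m = 22.6248.
Social marginal cost = private MC − MEB = 0.365 + 0.872x.
Set SMC = demand: 0.365 + 0.872x = 121.349 - 3.197x → x* = 29.7331.
Height of the DWL triangle at x_m is demand(x_m) − SMC(x_m) = MEB(x_m) = 28.9237.
DWL = ½ × 7.1083 × 28.9237 = 102.7992.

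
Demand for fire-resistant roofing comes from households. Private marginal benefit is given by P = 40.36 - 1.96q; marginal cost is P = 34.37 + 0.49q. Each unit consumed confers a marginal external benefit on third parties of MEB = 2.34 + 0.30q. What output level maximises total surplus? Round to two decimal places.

q* = 3.87

Social marginal benefit = demand + MEB = 42.70 - 1.66q.
Set SMB = MC: 42.70 - 1.66q = 34.37 + 0.49q → q* = 3.8744.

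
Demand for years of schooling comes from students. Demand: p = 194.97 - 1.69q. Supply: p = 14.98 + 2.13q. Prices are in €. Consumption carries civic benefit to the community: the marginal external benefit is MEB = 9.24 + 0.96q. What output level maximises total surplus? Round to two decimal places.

q* = 66.16

Social marginal benefit = demand + MEB = 204.21 - 0.73q.
Set SMB = MC: 204.21 - 0.73q = 14.98 + 2.13q → q* = 66.1643.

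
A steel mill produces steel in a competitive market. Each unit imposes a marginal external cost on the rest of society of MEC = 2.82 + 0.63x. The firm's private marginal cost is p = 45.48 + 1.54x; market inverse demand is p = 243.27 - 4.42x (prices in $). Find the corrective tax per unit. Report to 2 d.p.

Social marginal cost = private MC + MEC = 48.30 + 2.17x.
Set SMC = demand: 48.30 + 2.17x = 243.27 - 4.42x → x* = 29.5857.
The Pigouvian tax equals MEC at x*: 2.82 + 0.63×29.5857 = 21.4590.

tax = $21.46 per unit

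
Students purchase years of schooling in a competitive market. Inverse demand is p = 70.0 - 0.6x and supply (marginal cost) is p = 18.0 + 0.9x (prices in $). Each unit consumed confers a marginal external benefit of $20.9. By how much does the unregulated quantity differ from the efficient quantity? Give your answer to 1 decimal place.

13.9 units

Market equilibrium (private): 18.0 + 0.9x = 70.0 - 0.6x → x_m = 34.6667.
Social marginal benefit = demand + MEB = 90.9 - 0.6x.
Set SMB = MC: 90.9 - 0.6x = 18.0 + 0.9x → x* = 48.6000.
Gap = |34.6667 − 48.6000| = 13.9333.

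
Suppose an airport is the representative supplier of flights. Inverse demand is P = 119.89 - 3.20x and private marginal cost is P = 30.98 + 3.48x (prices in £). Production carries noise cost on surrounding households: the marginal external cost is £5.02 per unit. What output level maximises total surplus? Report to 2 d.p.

Social marginal cost = private MC + MEC = 36.00 + 3.48x.
Set SMC = demand: 36.00 + 3.48x = 119.89 - 3.20x → x* = 12.5584.

x* = 12.56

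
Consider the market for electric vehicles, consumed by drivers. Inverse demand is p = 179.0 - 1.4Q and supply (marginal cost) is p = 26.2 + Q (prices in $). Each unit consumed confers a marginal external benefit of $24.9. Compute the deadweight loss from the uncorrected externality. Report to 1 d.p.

DWL = $129.2

Market equilibrium (private): 26.2 + Q = 179.0 - 1.4Q → Q_m = 63.6667.
Social marginal benefit = demand + MEB = 203.9 - 1.4Q.
Set SMB = MC: 203.9 - 1.4Q = 26.2 + Q → Q* = 74.0417.
The loss is the area between SMB and MC from Q* to Q_m; with linear curves that's a triangle of height MEB(Q_m).
DWL = ½ × 10.3750 × 24.9000 = 129.1688.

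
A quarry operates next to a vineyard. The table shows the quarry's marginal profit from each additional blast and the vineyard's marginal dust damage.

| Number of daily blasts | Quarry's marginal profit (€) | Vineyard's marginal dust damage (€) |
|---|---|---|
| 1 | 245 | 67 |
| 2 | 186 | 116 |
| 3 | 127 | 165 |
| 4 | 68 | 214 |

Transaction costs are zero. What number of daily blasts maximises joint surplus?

Bargaining reaches the level where marginal profit last exceeds marginal dust damage.
That holds through level 2 (186 ≥ 116) but not at 3 (127 < 165).

2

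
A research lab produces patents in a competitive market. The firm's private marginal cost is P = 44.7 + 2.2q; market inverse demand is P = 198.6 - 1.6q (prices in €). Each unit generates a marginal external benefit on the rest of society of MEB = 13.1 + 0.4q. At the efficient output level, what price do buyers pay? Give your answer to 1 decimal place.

P = €120.0

Social marginal cost = private MC − MEB = 31.6 + 1.8q.
Set SMC = demand: 31.6 + 1.8q = 198.6 - 1.6q → q* = 49.1176.
Consumer price on the demand curve at q*: 198.6 − 1.6×49.1176 = 120.0118.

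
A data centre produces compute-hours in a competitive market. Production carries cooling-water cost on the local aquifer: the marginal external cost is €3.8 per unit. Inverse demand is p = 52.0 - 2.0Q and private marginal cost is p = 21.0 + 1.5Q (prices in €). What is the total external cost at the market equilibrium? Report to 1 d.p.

Market equilibrium (private): 21.0 + 1.5Q = 52.0 - 2.0Q → Q_m = 8.8571.
Total external cost = MEC × Q_m = 3.8 × 8.8571 = 33.6570.

€33.7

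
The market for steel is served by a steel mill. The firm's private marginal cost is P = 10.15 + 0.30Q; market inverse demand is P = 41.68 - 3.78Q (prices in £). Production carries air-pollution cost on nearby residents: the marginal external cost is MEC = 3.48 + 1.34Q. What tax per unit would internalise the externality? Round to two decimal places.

tax = £10.41 per unit

Social marginal cost = private MC + MEC = 13.63 + 1.64Q.
Set SMC = demand: 13.63 + 1.64Q = 41.68 - 3.78Q → Q* = 5.1753.
The Pigouvian tax equals MEC at Q*: 3.48 + 1.34×5.1753 = 10.4149.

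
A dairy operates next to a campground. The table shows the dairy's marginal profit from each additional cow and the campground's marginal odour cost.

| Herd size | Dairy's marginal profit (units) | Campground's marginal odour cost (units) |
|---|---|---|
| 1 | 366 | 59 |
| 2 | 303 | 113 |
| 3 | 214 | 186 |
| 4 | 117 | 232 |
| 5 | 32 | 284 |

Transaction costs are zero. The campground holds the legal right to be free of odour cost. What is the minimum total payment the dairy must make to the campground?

Efficient level: marginal profit ≥ marginal odour cost through level 3, so k* = 3.
With the campground holding the right, the dairy must at least compensate total damage at k*: 59 + 113 + 186 = 358.

358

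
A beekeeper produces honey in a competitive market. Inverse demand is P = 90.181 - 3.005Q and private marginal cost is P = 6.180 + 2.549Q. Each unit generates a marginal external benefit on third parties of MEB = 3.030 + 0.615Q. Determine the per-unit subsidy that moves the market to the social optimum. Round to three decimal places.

Social marginal cost = private MC − MEB = 3.150 + 1.934Q.
Set SMC = demand: 3.150 + 1.934Q = 90.181 - 3.005Q → Q* = 17.6212.
The Pigouvian subsidy equals MEB at Q*: 3.030 + 0.615×17.6212 = 13.8670.

subsidy = 13.867 per unit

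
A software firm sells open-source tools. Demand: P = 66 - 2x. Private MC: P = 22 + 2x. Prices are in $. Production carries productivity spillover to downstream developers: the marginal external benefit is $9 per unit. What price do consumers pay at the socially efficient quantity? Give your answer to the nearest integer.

Social marginal cost = private MC − MEB = 13 + 2x.
Set SMC = demand: 13 + 2x = 66 - 2x → x* = 13.2500.
Consumer price on the demand curve at x*: 66 − 2×13.2500 = 39.5000.

P = $40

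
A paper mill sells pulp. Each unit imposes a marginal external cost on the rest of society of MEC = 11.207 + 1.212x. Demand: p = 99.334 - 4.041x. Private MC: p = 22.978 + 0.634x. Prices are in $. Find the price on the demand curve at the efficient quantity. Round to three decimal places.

Social marginal cost = private MC + MEC = 34.185 + 1.846x.
Set SMC = demand: 34.185 + 1.846x = 99.334 - 4.041x → x* = 11.0666.
Consumer price on the demand curve at x*: 99.334 − 4.041×11.0666 = 54.6139.

P = $54.614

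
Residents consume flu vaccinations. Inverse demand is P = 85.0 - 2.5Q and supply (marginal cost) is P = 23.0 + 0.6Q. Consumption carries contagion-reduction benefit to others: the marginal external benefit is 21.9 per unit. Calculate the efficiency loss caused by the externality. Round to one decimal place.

DWL = 77.4

Market equilibrium (private): 23.0 + 0.6Q = 85.0 - 2.5Q → Q_m = 20.0000.
Social marginal benefit = demand + MEB = 106.9 - 2.5Q.
Set SMB = MC: 106.9 - 2.5Q = 23.0 + 0.6Q → Q* = 27.0645.
Height of the DWL triangle at Q_m is SMB(Q_m) − MC(Q_m) = MEB(Q_m) = 21.9000.
DWL = ½ × 7.0645 × 21.9000 = 77.3563.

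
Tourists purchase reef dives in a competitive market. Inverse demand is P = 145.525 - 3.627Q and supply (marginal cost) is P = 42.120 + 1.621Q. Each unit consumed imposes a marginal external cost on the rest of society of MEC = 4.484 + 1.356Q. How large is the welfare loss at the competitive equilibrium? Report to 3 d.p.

DWL = 73.711

Market equilibrium (private): 42.120 + 1.621Q = 145.525 - 3.627Q → Q_m = 19.7037.
Social marginal benefit = demand − MEC = 141.041 - 4.983Q.
Set SMB = MC: 141.041 - 4.983Q = 42.120 + 1.621Q → Q* = 14.9790.
Between Q* and Q_m the wedge MC − SMB runs linearly from 0 to MEC(Q_m), so the loss is a triangle.
DWL = ½ × 4.7247 × 31.2022 = 73.7105.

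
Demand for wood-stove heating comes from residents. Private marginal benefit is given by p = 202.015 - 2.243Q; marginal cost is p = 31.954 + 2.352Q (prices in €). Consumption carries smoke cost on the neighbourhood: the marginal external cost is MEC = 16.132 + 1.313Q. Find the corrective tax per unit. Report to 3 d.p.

Social marginal benefit = demand − MEC = 185.883 - 3.556Q.
Set SMB = MC: 185.883 - 3.556Q = 31.954 + 2.352Q → Q* = 26.0543.
The Pigouvian tax equals MEC at Q*: 16.132 + 1.313×26.0543 = 50.3413.

tax = €50.341 per unit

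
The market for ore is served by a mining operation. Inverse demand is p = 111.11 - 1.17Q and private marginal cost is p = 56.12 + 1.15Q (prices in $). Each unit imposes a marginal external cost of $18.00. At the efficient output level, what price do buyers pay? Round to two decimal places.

P = $92.46

Social marginal cost = private MC + MEC = 74.12 + 1.15Q.
Set SMC = demand: 74.12 + 1.15Q = 111.11 - 1.17Q → Q* = 15.9440.
Consumer price on the demand curve at Q*: 111.11 − 1.17×15.9440 = 92.4555.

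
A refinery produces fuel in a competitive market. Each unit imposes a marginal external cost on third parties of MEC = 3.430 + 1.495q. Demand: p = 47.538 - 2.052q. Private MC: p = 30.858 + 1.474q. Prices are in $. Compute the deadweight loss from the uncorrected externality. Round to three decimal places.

DWL = $10.984

Market equilibrium (private): 30.858 + 1.474q = 47.538 - 2.052q → q_m = 4.7306.
Social marginal cost = private MC + MEC = 34.288 + 2.969q.
Set SMC = demand: 34.288 + 2.969q = 47.538 - 2.052q → q* = 2.6389.
The loss is the area between SMC and demand from q* to q_m; with linear curves that's a triangle of height MEC(q_m).
DWL = ½ × 2.0917 × 10.5022 = 10.9837.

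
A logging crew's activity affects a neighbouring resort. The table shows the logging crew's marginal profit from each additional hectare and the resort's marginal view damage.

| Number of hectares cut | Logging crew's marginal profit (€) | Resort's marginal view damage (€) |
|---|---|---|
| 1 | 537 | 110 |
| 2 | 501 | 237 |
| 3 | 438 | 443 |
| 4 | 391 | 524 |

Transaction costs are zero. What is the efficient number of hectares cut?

2

Bargaining reaches the level where marginal profit last exceeds marginal view damage.
That holds through level 2 (501 ≥ 237) but not at 3 (438 < 443).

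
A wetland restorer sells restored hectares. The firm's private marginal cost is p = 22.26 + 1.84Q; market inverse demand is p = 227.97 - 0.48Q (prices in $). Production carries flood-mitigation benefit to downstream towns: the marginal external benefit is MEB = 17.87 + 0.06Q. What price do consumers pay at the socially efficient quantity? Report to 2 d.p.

P = $180.48

Social marginal cost = private MC − MEB = 4.39 + 1.78Q.
Set SMC = demand: 4.39 + 1.78Q = 227.97 - 0.48Q → Q* = 98.9292.
Consumer price on the demand curve at Q*: 227.97 − 0.48×98.9292 = 180.4840.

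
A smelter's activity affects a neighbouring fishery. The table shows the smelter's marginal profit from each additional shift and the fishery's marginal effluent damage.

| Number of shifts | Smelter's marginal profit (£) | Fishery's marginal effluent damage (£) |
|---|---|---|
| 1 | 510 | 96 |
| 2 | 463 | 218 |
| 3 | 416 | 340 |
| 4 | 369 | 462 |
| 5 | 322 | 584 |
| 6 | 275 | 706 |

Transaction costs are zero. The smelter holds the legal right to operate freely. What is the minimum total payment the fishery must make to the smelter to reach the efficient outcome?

Left alone the smelter would choose level 6 (marginal profit stays positive).
Efficient level: k* = 3 (marginal profit ≥ marginal effluent damage through 3).
The fishery must at least cover the smelter's forgone profit from cutting 6→3: 369 + 322 + 275 = 966.

£966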